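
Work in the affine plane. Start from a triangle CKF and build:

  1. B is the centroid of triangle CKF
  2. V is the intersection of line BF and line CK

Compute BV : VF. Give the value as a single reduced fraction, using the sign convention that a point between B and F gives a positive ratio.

Choose coordinates C = (0, 0), K = (1, 0), F = (0, 1).
1. B is the centroid of triangle CKF ⇒ B = (1/3, 1/3)
2. V is the intersection of line BF and line CK ⇒ V = (1/2, 0)
V = B + t·(F−B) with t = -1/2, so BV:VF = t:(1−t) = -1/2:3/2

BV:VF = -1/3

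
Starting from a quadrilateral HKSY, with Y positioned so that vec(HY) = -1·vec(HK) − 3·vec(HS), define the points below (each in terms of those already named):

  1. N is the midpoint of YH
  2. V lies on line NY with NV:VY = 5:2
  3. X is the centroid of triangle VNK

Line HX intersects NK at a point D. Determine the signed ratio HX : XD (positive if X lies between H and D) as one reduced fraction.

Work in coordinates with H = (0, 0), K = (1, 0), S = (0, 1), Y = (-1, -3).
1. N is the midpoint of YH ⇒ N = (-1/2, -3/2)
2. V lies on line NY with NV:VY = 5:2 ⇒ V = (-6/7, -18/7)
3. X is the centroid of triangle VNK ⇒ X = (-5/42, -19/14)
line HX meets NK at D = (-5/52, -57/52)
X = H + t·(D−H) with t = 26/21, so HX:XD = 26/21:-5/21

HX:XD = -26/5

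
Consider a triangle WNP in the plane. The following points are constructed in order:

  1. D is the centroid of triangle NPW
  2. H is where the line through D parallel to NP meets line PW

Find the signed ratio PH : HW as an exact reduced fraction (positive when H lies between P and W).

Set W = (0, 0), N = (1, 0), P = (0, 1); any affine frame gives the same invariant.
1. D is the centroid of triangle NPW ⇒ D = (1/3, 1/3)
2. H is where the line through D parallel to NP meets line PW ⇒ H = (0, 2/3)
H = P + t·(W−P) with t = 1/3, so PH:HW = t:(1−t) = 1/3:2/3

PH:HW = 1/2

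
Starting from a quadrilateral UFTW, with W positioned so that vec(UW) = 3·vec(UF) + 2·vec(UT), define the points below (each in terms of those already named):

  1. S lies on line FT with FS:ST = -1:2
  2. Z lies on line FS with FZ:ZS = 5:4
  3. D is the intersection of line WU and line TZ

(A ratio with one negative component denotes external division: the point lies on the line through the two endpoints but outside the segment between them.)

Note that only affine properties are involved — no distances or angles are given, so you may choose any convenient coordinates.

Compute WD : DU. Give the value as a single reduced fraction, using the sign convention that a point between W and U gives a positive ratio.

Work in coordinates with U = (0, 0), F = (1, 0), T = (0, 1), W = (3, 2).
1. S lies on line FT with FS:ST = -1:2 ⇒ S = (2, -1)
2. Z lies on line FS with FZ:ZS = 5:4 ⇒ Z = (14/9, -5/9)
3. D is the intersection of line WU and line TZ ⇒ D = (3/5, 2/5)
D = W + t·(U−W) with t = 4/5, so WD:DU = t:(1−t) = 4/5:1/5

WD:DU = 4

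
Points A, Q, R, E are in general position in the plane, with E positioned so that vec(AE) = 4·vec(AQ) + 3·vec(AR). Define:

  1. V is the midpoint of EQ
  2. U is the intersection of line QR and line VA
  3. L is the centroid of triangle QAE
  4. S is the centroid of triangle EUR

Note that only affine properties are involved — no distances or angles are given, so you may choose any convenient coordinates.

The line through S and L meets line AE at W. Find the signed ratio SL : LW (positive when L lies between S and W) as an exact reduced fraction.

Assign A = (0, 0), Q = (1, 0), R = (0, 1), E = (4, 3) — the answer is frame-independent, so this choice is without loss of generality.
1. V is the midpoint of EQ ⇒ V = (5/2, 3/2)
2. U is the intersection of line QR and line VA ⇒ U = (5/8, 3/8)
3. L is the centroid of triangle QAE ⇒ L = (5/3, 1)
4. S is the centroid of triangle EUR ⇒ S = (37/24, 35/24)
line SL meets AE at W = (256/159, 64/53)
L = S + t·(W−S) with t = 53/29, so SL:LW = 53/29:-24/29

SL:LW = -53/24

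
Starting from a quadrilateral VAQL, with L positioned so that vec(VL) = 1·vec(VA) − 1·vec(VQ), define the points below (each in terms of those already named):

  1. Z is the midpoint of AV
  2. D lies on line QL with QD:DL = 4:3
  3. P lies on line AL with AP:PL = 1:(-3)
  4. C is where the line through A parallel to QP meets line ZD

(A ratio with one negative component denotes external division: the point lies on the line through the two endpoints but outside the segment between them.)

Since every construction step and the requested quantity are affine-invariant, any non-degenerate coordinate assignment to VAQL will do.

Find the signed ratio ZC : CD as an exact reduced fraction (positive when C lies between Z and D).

ZC:CD = -7/10

Work in coordinates with V = (0, 0), A = (1, 0), Q = (0, 1), L = (1, -1).
1. Z is the midpoint of AV ⇒ Z = (1/2, 0)
2. D lies on line QL with QD:DL = 4:3 ⇒ D = (4/7, -1/7)
3. P lies on line AL with AP:PL = 1:(-3) ⇒ P = (1, 1/2)
4. C is where the line through A parallel to QP meets line ZD ⇒ C = (1/3, 1/3)
C = Z + t·(D−Z) with t = -7/3, so ZC:CD = t:(1−t) = -7/3:10/3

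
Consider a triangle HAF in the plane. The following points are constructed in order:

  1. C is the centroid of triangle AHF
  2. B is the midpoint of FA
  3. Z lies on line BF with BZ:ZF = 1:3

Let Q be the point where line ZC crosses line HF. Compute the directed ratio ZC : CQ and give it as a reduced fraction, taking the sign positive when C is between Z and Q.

ZC:CQ = 1/8

Choose coordinates H = (0, 0), A = (1, 0), F = (0, 1).
1. C is the centroid of triangle AHF ⇒ C = (1/3, 1/3)
2. B is the midpoint of FA ⇒ B = (1/2, 1/2)
3. Z lies on line BF with BZ:ZF = 1:3 ⇒ Z = (3/8, 5/8)
line ZC meets HF at Q = (0, -2)
C = Z + t·(Q−Z) with t = 1/9, so ZC:CQ = 1/9:8/9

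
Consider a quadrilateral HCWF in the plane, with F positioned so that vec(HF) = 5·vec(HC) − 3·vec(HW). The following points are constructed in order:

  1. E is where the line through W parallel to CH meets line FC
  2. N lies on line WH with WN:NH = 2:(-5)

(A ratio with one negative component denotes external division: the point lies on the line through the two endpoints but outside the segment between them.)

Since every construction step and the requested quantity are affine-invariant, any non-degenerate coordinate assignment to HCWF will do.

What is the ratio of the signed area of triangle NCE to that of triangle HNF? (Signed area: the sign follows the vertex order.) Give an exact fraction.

Choose coordinates H = (0, 0), C = (1, 0), W = (0, 1), F = (5, -3).
1. E is where the line through W parallel to CH meets line FC ⇒ E = (-1/3, 1)
2. N lies on line WH with WN:NH = 2:(-5) ⇒ N = (0, 5/3)
2·[NCE] = -11/9, 2·[HNF] = -25/3
[NCE]:[HNF] = -11/9:-25/3 = 11/75

[NCE]:[HNF] = 11/75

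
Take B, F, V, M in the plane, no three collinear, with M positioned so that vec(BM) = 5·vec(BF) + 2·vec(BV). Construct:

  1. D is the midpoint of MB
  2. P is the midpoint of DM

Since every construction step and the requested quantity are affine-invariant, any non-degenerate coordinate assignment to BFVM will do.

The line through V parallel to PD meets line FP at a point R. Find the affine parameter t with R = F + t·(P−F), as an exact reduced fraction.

t = 7/2

Assign B = (0, 0), F = (1, 0), V = (0, 1), M = (5, 2) — the answer is frame-independent, so this choice is without loss of generality.
1. D is the midpoint of MB ⇒ D = (5/2, 1)
2. P is the midpoint of DM ⇒ P = (15/4, 3/2)
through V parallel to PD: direction (-5/4, -1/2); meets FP at R = (85/8, 21/4)
R = F + t·(P−F) with t = 7/2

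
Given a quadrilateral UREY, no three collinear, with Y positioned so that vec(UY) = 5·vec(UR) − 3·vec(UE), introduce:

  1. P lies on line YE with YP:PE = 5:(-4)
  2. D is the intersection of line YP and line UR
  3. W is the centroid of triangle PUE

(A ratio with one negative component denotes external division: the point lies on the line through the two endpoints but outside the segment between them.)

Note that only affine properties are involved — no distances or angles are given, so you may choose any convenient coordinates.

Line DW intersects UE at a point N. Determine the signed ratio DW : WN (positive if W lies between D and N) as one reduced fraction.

Choose coordinates U = (0, 0), R = (1, 0), E = (0, 1), Y = (5, -3).
1. P lies on line YE with YP:PE = 5:(-4) ⇒ P = (-20, 17)
2. D is the intersection of line YP and line UR ⇒ D = (5/4, 0)
3. W is the centroid of triangle PUE ⇒ W = (-20/3, 6)
line DW meets UE at N = (0, 18/19)
W = D + t·(N−D) with t = 19/3, so DW:WN = 19/3:-16/3

DW:WN = -19/16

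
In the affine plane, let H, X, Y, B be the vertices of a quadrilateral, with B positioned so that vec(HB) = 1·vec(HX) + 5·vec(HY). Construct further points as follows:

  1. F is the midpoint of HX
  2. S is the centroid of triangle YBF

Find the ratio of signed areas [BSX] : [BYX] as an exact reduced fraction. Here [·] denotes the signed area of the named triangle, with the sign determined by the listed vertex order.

[BSX]:[BYX] = 1/2

Set H = (0, 0), X = (1, 0), Y = (0, 1), B = (1, 5); any affine frame gives the same invariant.
1. F is the midpoint of HX ⇒ F = (1/2, 0)
2. S is the centroid of triangle YBF ⇒ S = (1/2, 2)
2·[BSX] = 5/2, 2·[BYX] = 5
[BSX]:[BYX] = 5/2:5 = 1/2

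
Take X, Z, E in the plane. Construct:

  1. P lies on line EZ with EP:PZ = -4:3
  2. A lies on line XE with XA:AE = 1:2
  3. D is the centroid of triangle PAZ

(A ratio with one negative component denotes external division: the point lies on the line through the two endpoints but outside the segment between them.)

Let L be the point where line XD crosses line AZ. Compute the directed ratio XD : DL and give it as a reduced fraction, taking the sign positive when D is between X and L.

XD:DL = -1/2

Work in coordinates with X = (0, 0), Z = (1, 0), E = (0, 1).
1. P lies on line EZ with EP:PZ = -4:3 ⇒ P = (4, -3)
2. A lies on line XE with XA:AE = 1:2 ⇒ A = (0, 1/3)
3. D is the centroid of triangle PAZ ⇒ D = (5/3, -8/9)
line XD meets AZ at L = (-5/3, 8/9)
D = X + t·(L−X) with t = -1, so XD:DL = -1:2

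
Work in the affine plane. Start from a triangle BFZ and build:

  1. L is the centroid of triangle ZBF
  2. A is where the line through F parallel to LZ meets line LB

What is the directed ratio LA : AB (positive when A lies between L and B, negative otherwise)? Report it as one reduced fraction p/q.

LA:AB = -1/2

Choose coordinates B = (0, 0), F = (1, 0), Z = (0, 1).
1. L is the centroid of triangle ZBF ⇒ L = (1/3, 1/3)
2. A is where the line through F parallel to LZ meets line LB ⇒ A = (2/3, 2/3)
A = L + t·(B−L) with t = -1, so LA:AB = t:(1−t) = -1:2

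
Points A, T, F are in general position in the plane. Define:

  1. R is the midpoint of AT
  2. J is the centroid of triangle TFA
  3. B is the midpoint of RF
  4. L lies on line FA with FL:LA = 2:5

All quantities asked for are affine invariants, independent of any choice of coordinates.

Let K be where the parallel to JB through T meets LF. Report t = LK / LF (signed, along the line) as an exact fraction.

t = 9/2

Work in coordinates with A = (0, 0), T = (1, 0), F = (0, 1).
1. R is the midpoint of AT ⇒ R = (1/2, 0)
2. J is the centroid of triangle TFA ⇒ J = (1/3, 1/3)
3. B is the midpoint of RF ⇒ B = (1/4, 1/2)
4. L lies on line FA with FL:LA = 2:5 ⇒ L = (0, 5/7)
through T parallel to JB: direction (-1/12, 1/6); meets LF at K = (0, 2)
K = L + t·(F−L) with t = 9/2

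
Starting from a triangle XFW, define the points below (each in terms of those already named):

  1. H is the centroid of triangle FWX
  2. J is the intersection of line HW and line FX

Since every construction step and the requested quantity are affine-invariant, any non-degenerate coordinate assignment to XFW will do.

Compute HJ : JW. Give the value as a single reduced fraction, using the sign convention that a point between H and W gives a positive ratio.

HJ:JW = -1/3

Work in coordinates with X = (0, 0), F = (1, 0), W = (0, 1).
1. H is the centroid of triangle FWX ⇒ H = (1/3, 1/3)
2. J is the intersection of line HW and line FX ⇒ J = (1/2, 0)
J = H + t·(W−H) with t = -1/2, so HJ:JW = t:(1−t) = -1/2:3/2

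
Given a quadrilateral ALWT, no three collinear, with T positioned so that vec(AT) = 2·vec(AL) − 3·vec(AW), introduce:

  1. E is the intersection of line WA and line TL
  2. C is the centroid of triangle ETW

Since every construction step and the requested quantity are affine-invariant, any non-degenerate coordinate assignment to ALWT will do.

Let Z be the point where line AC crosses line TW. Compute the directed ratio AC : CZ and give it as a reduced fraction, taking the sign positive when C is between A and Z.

AC:CZ = -5/2

Work in coordinates with A = (0, 0), L = (1, 0), W = (0, 1), T = (2, -3).
1. E is the intersection of line WA and line TL ⇒ E = (0, 3)
2. C is the centroid of triangle ETW ⇒ C = (2/3, 1/3)
line AC meets TW at Z = (2/5, 1/5)
C = A + t·(Z−A) with t = 5/3, so AC:CZ = 5/3:-2/3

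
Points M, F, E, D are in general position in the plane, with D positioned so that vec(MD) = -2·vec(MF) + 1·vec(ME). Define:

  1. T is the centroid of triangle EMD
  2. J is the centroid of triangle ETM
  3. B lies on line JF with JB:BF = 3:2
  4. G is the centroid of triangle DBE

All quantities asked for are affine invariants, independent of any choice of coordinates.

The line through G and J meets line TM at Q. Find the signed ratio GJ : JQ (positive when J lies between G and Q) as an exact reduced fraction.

GJ:JQ = -4/15

Choose coordinates M = (0, 0), F = (1, 0), E = (0, 1), D = (-2, 1).
1. T is the centroid of triangle EMD ⇒ T = (-2/3, 2/3)
2. J is the centroid of triangle ETM ⇒ J = (-2/9, 5/9)
3. B lies on line JF with JB:BF = 3:2 ⇒ B = (23/45, 2/9)
4. G is the centroid of triangle DBE ⇒ G = (-67/135, 20/27)
line GJ meets TM at Q = (-5/4, 5/4)
J = G + t·(Q−G) with t = -4/11, so GJ:JQ = -4/11:15/11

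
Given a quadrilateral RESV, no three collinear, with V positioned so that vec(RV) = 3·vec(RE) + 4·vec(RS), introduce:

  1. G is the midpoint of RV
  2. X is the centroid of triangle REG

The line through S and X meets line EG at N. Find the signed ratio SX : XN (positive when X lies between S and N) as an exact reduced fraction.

SX:XN = 11/4

Choose coordinates R = (0, 0), E = (1, 0), S = (0, 1), V = (3, 4).
1. G is the midpoint of RV ⇒ G = (3/2, 2)
2. X is the centroid of triangle REG ⇒ X = (5/6, 2/3)
line SX meets EG at N = (25/22, 6/11)
X = S + t·(N−S) with t = 11/15, so SX:XN = 11/15:4/15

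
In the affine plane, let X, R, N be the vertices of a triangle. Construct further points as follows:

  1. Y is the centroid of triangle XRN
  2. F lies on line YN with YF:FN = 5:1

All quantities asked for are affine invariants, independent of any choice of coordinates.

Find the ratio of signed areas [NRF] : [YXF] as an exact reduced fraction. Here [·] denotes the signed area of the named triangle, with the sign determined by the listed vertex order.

[NRF]:[YXF] = 1/5

Choose coordinates X = (0, 0), R = (1, 0), N = (0, 1).
1. Y is the centroid of triangle XRN ⇒ Y = (1/3, 1/3)
2. F lies on line YN with YF:FN = 5:1 ⇒ F = (1/18, 8/9)
2·[NRF] = -1/18, 2·[YXF] = -5/18
[NRF]:[YXF] = -1/18:-5/18 = 1/5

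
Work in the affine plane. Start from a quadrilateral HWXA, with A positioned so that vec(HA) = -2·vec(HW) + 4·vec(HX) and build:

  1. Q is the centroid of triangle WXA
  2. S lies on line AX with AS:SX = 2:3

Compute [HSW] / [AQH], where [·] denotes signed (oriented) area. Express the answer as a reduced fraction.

Choose coordinates H = (0, 0), W = (1, 0), X = (0, 1), A = (-2, 4).
1. Q is the centroid of triangle WXA ⇒ Q = (-1/3, 5/3)
2. S lies on line AX with AS:SX = 2:3 ⇒ S = (-6/5, 14/5)
2·[HSW] = -14/5, 2·[AQH] = -2
[HSW]:[AQH] = -14/5:-2 = 7/5

[HSW]:[AQH] = 7/5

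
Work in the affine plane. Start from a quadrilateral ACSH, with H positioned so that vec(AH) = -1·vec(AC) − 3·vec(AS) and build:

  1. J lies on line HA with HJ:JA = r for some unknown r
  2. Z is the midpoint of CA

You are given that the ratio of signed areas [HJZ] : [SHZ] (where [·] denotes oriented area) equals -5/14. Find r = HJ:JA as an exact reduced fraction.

Work in coordinates with A = (0, 0), C = (1, 0), S = (0, 1), H = (-1, -3).
1. With HJ:JA = r, write λ = r/(r+1) so J = H + λ·(A−H); J is affine-linear in λ
2. Z is the midpoint of CA ⇒ Z = (1/2, 0)
Every point depending on J is an affine combination of J and λ-independent points, so each such coordinate is linear in λ; the λ² term in each signed area is a multiple of (A−H)×(A−H) = 0, so 2·[HJZ] and 2·[SHZ] are each linear in λ. Evaluating at λ=0 and λ=1:
  2·[HJZ] = -3/2·λ,   2·[SHZ] = 3
So [HJZ]:[SHZ] = (-3/2·λ) / (3). Setting this equal to -5/14:
  -3/2·λ = -5/14·(3)  ⇒  λ = 5/7
Then r = λ/(1−λ) = (5/7)/(2/7) = 5/2. Check: with r = 5/2, J = (-2/7, -6/7) and [HJZ]:[SHZ] = -5/14 as required.

r = 5/2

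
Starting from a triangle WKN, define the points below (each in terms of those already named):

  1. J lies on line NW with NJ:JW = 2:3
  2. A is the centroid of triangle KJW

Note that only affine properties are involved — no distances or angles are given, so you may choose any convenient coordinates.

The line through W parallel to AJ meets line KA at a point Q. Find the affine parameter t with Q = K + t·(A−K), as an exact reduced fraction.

Choose coordinates W = (0, 0), K = (1, 0), N = (0, 1).
1. J lies on line NW with NJ:JW = 2:3 ⇒ J = (0, 3/5)
2. A is the centroid of triangle KJW ⇒ A = (1/3, 1/5)
through W parallel to AJ: direction (-1/3, 2/5); meets KA at Q = (-1/3, 2/5)
Q = K + t·(A−K) with t = 2

t = 2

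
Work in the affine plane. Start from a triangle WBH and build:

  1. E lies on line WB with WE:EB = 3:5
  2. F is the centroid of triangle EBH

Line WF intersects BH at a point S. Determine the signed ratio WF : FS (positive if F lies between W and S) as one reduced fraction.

Assign W = (0, 0), B = (1, 0), H = (0, 1) — the answer is frame-independent, so this choice is without loss of generality.
1. E lies on line WB with WE:EB = 3:5 ⇒ E = (3/8, 0)
2. F is the centroid of triangle EBH ⇒ F = (11/24, 1/3)
line WF meets BH at S = (11/19, 8/19)
F = W + t·(S−W) with t = 19/24, so WF:FS = 19/24:5/24

WF:FS = 19/5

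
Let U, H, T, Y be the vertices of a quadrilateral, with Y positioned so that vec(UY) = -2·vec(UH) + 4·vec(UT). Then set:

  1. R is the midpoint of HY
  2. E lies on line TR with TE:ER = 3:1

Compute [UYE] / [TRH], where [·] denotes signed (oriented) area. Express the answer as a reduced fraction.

Choose coordinates U = (0, 0), H = (1, 0), T = (0, 1), Y = (-2, 4).
1. R is the midpoint of HY ⇒ R = (-1/2, 2)
2. E lies on line TR with TE:ER = 3:1 ⇒ E = (-3/8, 7/4)
2·[UYE] = -2, 2·[TRH] = -1/2
[UYE]:[TRH] = -2:-1/2 = 4

[UYE]:[TRH] = 4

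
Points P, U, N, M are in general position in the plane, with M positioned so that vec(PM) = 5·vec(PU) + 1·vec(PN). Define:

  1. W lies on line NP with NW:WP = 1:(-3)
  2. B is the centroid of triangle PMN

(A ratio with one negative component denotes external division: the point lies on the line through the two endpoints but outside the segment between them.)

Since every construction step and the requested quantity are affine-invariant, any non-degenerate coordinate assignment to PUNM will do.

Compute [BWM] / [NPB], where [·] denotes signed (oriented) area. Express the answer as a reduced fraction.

Assign P = (0, 0), U = (1, 0), N = (0, 1), M = (5, 1) — the answer is frame-independent, so this choice is without loss of generality.
1. W lies on line NP with NW:WP = 1:(-3) ⇒ W = (0, 3/2)
2. B is the centroid of triangle PMN ⇒ B = (5/3, 2/3)
2·[BWM] = -10/3, 2·[NPB] = 5/3
[BWM]:[NPB] = -10/3:5/3 = -2

[BWM]:[NPB] = -2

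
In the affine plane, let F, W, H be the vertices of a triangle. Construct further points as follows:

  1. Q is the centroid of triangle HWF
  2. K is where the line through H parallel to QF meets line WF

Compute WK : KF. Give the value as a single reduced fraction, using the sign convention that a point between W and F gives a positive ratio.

Choose coordinates F = (0, 0), W = (1, 0), H = (0, 1).
1. Q is the centroid of triangle HWF ⇒ Q = (1/3, 1/3)
2. K is where the line through H parallel to QF meets line WF ⇒ K = (-1, 0)
K = W + t·(F−W) with t = 2, so WK:KF = t:(1−t) = 2:-1

WK:KF = -2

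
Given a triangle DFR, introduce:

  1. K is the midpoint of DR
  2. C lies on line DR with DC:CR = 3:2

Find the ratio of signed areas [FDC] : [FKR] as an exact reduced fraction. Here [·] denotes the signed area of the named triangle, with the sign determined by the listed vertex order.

[FDC]:[FKR] = 6/5

Choose coordinates D = (0, 0), F = (1, 0), R = (0, 1).
1. K is the midpoint of DR ⇒ K = (0, 1/2)
2. C lies on line DR with DC:CR = 3:2 ⇒ C = (0, 3/5)
2·[FDC] = -3/5, 2·[FKR] = -1/2
[FDC]:[FKR] = -3/5:-1/2 = 6/5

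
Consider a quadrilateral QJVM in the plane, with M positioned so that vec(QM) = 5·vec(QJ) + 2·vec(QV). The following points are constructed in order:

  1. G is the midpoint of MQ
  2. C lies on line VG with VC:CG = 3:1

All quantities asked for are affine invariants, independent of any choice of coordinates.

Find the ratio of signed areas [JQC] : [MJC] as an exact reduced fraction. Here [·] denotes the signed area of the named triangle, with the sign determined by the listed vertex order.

Assign Q = (0, 0), J = (1, 0), V = (0, 1), M = (5, 2) — the answer is frame-independent, so this choice is without loss of generality.
1. G is the midpoint of MQ ⇒ G = (5/2, 1)
2. C lies on line VG with VC:CG = 3:1 ⇒ C = (15/8, 1)
2·[JQC] = -1, 2·[MJC] = -9/4
[JQC]:[MJC] = -1:-9/4 = 4/9

[JQC]:[MJC] = 4/9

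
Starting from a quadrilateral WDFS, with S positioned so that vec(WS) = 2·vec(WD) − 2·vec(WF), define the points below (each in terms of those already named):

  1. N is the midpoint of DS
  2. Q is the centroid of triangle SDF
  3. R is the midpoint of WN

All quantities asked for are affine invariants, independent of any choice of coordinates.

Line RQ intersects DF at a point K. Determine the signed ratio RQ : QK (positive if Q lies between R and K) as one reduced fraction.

RQ:QK = 5/4

Set W = (0, 0), D = (1, 0), F = (0, 1), S = (2, -2); any affine frame gives the same invariant.
1. N is the midpoint of DS ⇒ N = (3/2, -1)
2. Q is the centroid of triangle SDF ⇒ Q = (1, -1/3)
3. R is the midpoint of WN ⇒ R = (3/4, -1/2)
line RQ meets DF at K = (6/5, -1/5)
Q = R + t·(K−R) with t = 5/9, so RQ:QK = 5/9:4/9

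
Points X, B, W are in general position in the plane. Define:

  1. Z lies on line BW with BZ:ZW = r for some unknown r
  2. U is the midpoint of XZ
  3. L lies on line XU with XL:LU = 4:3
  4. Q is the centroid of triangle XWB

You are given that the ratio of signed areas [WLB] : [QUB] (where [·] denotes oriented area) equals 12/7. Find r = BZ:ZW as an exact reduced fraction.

Assign X = (0, 0), B = (1, 0), W = (0, 1) — the answer is frame-independent, so this choice is without loss of generality.
1. With BZ:ZW = r, write λ = r/(r+1) so Z = B + λ·(W−B); Z is affine-linear in λ
2. U is the midpoint of XZ ⇒ U is an affine combination of earlier points and hence also affine-linear in λ
3. L lies on line XU with XL:LU = 4:3 ⇒ L is an affine combination of earlier points and hence also affine-linear in λ
4. Q is the centroid of triangle XWB ⇒ Q = (1/3, 1/3)
Every point depending on Z is an affine combination of Z and λ-independent points, so each such coordinate is linear in λ; the λ² term in each signed area is a multiple of (W−B)×(W−B) = 0, so 2·[WLB] and 2·[QUB] are each linear in λ. Evaluating at λ=0 and λ=1:
  2·[WLB] = 5/7,   2·[QUB] = -1/6·λ + 1/6
So [WLB]:[QUB] = (5/7) / (-1/6·λ + 1/6). Setting this equal to 12/7:
  5/7 = 12/7·(-1/6·λ + 1/6)  ⇒  λ = -3/2
Then r = λ/(1−λ) = (-3/2)/(5/2) = -3/5. Check: with r = -3/5, Z = (5/2, -3/2) and [WLB]:[QUB] = 12/7 as required.

r = -3/5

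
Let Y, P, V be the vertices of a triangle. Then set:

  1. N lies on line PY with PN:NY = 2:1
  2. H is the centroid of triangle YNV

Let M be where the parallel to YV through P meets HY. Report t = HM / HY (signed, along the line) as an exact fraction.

Set Y = (0, 0), P = (1, 0), V = (0, 1); any affine frame gives the same invariant.
1. N lies on line PY with PN:NY = 2:1 ⇒ N = (1/3, 0)
2. H is the centroid of triangle YNV ⇒ H = (1/9, 1/3)
through P parallel to YV: direction (0, 1); meets HY at M = (1, 3)
M = H + t·(Y−H) with t = -8

t = -8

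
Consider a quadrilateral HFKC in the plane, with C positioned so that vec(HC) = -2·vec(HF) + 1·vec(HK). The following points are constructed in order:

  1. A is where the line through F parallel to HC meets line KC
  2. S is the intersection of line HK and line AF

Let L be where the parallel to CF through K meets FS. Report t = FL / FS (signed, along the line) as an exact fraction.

t = 4

Work in coordinates with H = (0, 0), F = (1, 0), K = (0, 1), C = (-2, 1).
1. A is where the line through F parallel to HC meets line KC ⇒ A = (-1, 1)
2. S is the intersection of line HK and line AF ⇒ S = (0, 1/2)
through K parallel to CF: direction (3, -1); meets FS at L = (-3, 2)
L = F + t·(S−F) with t = 4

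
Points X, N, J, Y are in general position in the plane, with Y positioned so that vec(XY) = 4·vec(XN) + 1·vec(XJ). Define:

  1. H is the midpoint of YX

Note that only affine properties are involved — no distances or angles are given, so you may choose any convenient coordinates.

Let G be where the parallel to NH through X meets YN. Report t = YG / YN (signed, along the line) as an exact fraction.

Choose coordinates X = (0, 0), N = (1, 0), J = (0, 1), Y = (4, 1).
1. H is the midpoint of YX ⇒ H = (2, 1/2)
through X parallel to NH: direction (1, 1/2); meets YN at G = (-2, -1)
G = Y + t·(N−Y) with t = 2

t = 2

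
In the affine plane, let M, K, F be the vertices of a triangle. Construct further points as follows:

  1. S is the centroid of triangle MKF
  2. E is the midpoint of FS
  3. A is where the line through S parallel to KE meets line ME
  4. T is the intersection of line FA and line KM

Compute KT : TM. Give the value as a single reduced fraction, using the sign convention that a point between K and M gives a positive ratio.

Choose coordinates M = (0, 0), K = (1, 0), F = (0, 1).
1. S is the centroid of triangle MKF ⇒ S = (1/3, 1/3)
2. E is the midpoint of FS ⇒ E = (1/6, 2/3)
3. A is where the line through S parallel to KE meets line ME ⇒ A = (1/8, 1/2)
4. T is the intersection of line FA and line KM ⇒ T = (1/4, 0)
T = K + t·(M−K) with t = 3/4, so KT:TM = t:(1−t) = 3/4:1/4

KT:TM = 3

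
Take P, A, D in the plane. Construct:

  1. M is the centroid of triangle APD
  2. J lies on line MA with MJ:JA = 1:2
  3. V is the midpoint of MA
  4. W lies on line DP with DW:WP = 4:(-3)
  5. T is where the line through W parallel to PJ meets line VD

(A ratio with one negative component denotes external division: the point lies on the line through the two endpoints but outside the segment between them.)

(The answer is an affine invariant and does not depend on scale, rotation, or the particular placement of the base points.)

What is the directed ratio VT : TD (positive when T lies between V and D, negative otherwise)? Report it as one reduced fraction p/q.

Work in coordinates with P = (0, 0), A = (1, 0), D = (0, 1).
1. M is the centroid of triangle APD ⇒ M = (1/3, 1/3)
2. J lies on line MA with MJ:JA = 1:2 ⇒ J = (5/9, 2/9)
3. V is the midpoint of MA ⇒ V = (2/3, 1/6)
4. W lies on line DP with DW:WP = 4:(-3) ⇒ W = (0, -3)
5. T is where the line through W parallel to PJ meets line VD ⇒ T = (80/33, -67/33)
T = V + t·(D−V) with t = -29/11, so VT:TD = t:(1−t) = -29/11:40/11

VT:TD = -29/40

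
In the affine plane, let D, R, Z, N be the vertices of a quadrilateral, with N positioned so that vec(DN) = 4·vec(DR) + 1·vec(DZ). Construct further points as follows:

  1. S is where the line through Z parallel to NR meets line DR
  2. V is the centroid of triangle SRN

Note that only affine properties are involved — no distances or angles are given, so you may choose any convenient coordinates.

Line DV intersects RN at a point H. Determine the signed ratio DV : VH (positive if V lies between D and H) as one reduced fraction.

Assign D = (0, 0), R = (1, 0), Z = (0, 1), N = (4, 1) — the answer is frame-independent, so this choice is without loss of generality.
1. S is where the line through Z parallel to NR meets line DR ⇒ S = (-3, 0)
2. V is the centroid of triangle SRN ⇒ V = (2/3, 1/3)
line DV meets RN at H = (-2, -1)
V = D + t·(H−D) with t = -1/3, so DV:VH = -1/3:4/3

DV:VH = -1/4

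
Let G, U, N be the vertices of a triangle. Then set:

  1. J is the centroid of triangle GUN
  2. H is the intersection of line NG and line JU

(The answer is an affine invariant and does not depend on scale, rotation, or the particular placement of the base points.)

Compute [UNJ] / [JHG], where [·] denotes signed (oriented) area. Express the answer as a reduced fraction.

Choose coordinates G = (0, 0), U = (1, 0), N = (0, 1).
1. J is the centroid of triangle GUN ⇒ J = (1/3, 1/3)
2. H is the intersection of line NG and line JU ⇒ H = (0, 1/2)
2·[UNJ] = 1/3, 2·[JHG] = 1/6
[UNJ]:[JHG] = 1/3:1/6 = 2

[UNJ]:[JHG] = 2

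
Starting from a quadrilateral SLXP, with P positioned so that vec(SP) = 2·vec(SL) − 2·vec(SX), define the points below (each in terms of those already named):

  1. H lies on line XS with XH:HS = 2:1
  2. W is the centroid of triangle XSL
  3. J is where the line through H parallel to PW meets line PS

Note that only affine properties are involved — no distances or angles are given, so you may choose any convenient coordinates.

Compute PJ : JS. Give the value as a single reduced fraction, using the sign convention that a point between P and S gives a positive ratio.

Assign S = (0, 0), L = (1, 0), X = (0, 1), P = (2, -2) — the answer is frame-independent, so this choice is without loss of generality.
1. H lies on line XS with XH:HS = 2:1 ⇒ H = (0, 1/3)
2. W is the centroid of triangle XSL ⇒ W = (1/3, 1/3)
3. J is where the line through H parallel to PW meets line PS ⇒ J = (5/6, -5/6)
J = P + t·(S−P) with t = 7/12, so PJ:JS = t:(1−t) = 7/12:5/12

PJ:JS = 7/5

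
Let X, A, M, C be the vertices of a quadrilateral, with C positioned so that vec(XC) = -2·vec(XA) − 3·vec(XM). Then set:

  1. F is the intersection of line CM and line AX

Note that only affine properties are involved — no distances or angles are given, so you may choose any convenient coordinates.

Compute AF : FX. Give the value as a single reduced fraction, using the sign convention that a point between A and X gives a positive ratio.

Set X = (0, 0), A = (1, 0), M = (0, 1), C = (-2, -3); any affine frame gives the same invariant.
1. F is the intersection of line CM and line AX ⇒ F = (-1/2, 0)
F = A + t·(X−A) with t = 3/2, so AF:FX = t:(1−t) = 3/2:-1/2

AF:FX = -3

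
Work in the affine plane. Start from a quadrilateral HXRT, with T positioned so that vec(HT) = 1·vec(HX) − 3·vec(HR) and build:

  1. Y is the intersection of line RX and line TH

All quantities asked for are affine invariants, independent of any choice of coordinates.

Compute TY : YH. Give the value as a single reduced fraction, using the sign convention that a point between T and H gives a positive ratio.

TY:YH = -3

Choose coordinates H = (0, 0), X = (1, 0), R = (0, 1), T = (1, -3).
1. Y is the intersection of line RX and line TH ⇒ Y = (-1/2, 3/2)
Y = T + t·(H−T) with t = 3/2, so TY:YH = t:(1−t) = 3/2:-1/2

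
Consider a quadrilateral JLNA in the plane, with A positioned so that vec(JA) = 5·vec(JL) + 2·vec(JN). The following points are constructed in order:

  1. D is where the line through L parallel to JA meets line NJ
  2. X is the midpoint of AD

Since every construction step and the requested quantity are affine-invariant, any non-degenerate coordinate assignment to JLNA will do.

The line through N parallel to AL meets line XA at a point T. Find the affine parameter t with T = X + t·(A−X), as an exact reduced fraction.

Work in coordinates with J = (0, 0), L = (1, 0), N = (0, 1), A = (5, 2).
1. D is where the line through L parallel to JA meets line NJ ⇒ D = (0, -2/5)
2. X is the midpoint of AD ⇒ X = (5/2, 4/5)
through N parallel to AL: direction (-4, -2); meets XA at T = (-70, -34)
T = X + t·(A−X) with t = -29

t = -29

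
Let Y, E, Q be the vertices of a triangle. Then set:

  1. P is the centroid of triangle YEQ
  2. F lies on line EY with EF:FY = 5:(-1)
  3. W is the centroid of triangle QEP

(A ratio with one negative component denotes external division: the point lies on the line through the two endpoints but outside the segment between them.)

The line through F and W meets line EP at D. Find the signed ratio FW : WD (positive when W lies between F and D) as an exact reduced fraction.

FW:WD = -19/4

Choose coordinates Y = (0, 0), E = (1, 0), Q = (0, 1).
1. P is the centroid of triangle YEQ ⇒ P = (1/3, 1/3)
2. F lies on line EY with EF:FY = 5:(-1) ⇒ F = (-1/4, 0)
3. W is the centroid of triangle QEP ⇒ W = (4/9, 4/9)
line FW meets EP at D = (17/57, 20/57)
W = F + t·(D−F) with t = 19/15, so FW:WD = 19/15:-4/15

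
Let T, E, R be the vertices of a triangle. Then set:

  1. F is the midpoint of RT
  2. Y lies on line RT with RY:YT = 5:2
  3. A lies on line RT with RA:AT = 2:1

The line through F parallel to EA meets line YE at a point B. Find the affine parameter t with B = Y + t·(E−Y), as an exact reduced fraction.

Work in coordinates with T = (0, 0), E = (1, 0), R = (0, 1).
1. F is the midpoint of RT ⇒ F = (0, 1/2)
2. Y lies on line RT with RY:YT = 5:2 ⇒ Y = (0, 2/7)
3. A lies on line RT with RA:AT = 2:1 ⇒ A = (0, 1/3)
through F parallel to EA: direction (-1, 1/3); meets YE at B = (9/2, -1)
B = Y + t·(E−Y) with t = 9/2

t = 9/2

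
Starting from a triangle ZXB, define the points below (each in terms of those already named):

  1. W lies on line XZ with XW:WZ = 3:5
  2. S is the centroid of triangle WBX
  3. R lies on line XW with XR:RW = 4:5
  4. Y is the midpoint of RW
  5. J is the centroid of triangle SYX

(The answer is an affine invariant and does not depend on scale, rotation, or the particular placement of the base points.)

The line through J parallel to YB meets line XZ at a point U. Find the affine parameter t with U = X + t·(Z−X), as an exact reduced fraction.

t = 35/216

Choose coordinates Z = (0, 0), X = (1, 0), B = (0, 1).
1. W lies on line XZ with XW:WZ = 3:5 ⇒ W = (5/8, 0)
2. S is the centroid of triangle WBX ⇒ S = (13/24, 1/3)
3. R lies on line XW with XR:RW = 4:5 ⇒ R = (5/6, 0)
4. Y is the midpoint of RW ⇒ Y = (35/48, 0)
5. J is the centroid of triangle SYX ⇒ J = (109/144, 1/9)
through J parallel to YB: direction (-35/48, 1); meets XZ at U = (181/216, 0)
U = X + t·(Z−X) with t = 35/216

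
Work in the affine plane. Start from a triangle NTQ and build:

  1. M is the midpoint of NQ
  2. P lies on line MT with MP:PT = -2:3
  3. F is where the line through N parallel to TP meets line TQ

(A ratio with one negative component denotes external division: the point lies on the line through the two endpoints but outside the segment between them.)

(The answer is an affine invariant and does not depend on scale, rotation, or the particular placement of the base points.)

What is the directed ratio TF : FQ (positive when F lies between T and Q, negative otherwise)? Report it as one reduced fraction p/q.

TF:FQ = -1/2

Assign N = (0, 0), T = (1, 0), Q = (0, 1) — the answer is frame-independent, so this choice is without loss of generality.
1. M is the midpoint of NQ ⇒ M = (0, 1/2)
2. P lies on line MT with MP:PT = -2:3 ⇒ P = (-2, 3/2)
3. F is where the line through N parallel to TP meets line TQ ⇒ F = (2, -1)
F = T + t·(Q−T) with t = -1, so TF:FQ = t:(1−t) = -1:2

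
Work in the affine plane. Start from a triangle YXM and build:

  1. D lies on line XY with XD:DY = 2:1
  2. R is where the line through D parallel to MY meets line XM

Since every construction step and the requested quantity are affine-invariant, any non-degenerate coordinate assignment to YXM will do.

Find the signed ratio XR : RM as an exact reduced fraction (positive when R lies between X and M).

Work in coordinates with Y = (0, 0), X = (1, 0), M = (0, 1).
1. D lies on line XY with XD:DY = 2:1 ⇒ D = (1/3, 0)
2. R is where the line through D parallel to MY meets line XM ⇒ R = (1/3, 2/3)
R = X + t·(M−X) with t = 2/3, so XR:RM = t:(1−t) = 2/3:1/3

XR:RM = 2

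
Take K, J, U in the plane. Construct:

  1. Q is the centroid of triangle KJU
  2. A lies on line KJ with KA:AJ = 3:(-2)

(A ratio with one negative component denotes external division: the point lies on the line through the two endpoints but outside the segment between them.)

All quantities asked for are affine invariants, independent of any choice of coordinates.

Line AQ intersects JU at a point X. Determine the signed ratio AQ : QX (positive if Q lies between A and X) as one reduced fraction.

AQ:QX = -7

Choose coordinates K = (0, 0), J = (1, 0), U = (0, 1).
1. Q is the centroid of triangle KJU ⇒ Q = (1/3, 1/3)
2. A lies on line KJ with KA:AJ = 3:(-2) ⇒ A = (3, 0)
line AQ meets JU at X = (5/7, 2/7)
Q = A + t·(X−A) with t = 7/6, so AQ:QX = 7/6:-1/6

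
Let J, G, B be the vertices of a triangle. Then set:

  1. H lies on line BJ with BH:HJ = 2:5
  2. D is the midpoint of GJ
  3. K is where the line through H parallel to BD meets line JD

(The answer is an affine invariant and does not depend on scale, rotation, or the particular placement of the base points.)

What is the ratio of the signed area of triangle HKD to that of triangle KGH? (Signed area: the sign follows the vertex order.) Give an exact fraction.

[HKD]:[KGH] = 2/9

Set J = (0, 0), G = (1, 0), B = (0, 1); any affine frame gives the same invariant.
1. H lies on line BJ with BH:HJ = 2:5 ⇒ H = (0, 5/7)
2. D is the midpoint of GJ ⇒ D = (1/2, 0)
3. K is where the line through H parallel to BD meets line JD ⇒ K = (5/14, 0)
2·[HKD] = 5/49, 2·[KGH] = 45/98
[HKD]:[KGH] = 5/49:45/98 = 2/9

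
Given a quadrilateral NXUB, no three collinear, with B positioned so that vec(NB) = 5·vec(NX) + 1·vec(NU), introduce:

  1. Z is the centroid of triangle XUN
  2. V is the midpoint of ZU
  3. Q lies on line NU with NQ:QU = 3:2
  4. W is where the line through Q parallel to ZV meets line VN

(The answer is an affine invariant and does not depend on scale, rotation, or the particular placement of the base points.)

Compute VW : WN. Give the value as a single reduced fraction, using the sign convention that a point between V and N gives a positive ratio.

Assign N = (0, 0), X = (1, 0), U = (0, 1), B = (5, 1) — the answer is frame-independent, so this choice is without loss of generality.
1. Z is the centroid of triangle XUN ⇒ Z = (1/3, 1/3)
2. V is the midpoint of ZU ⇒ V = (1/6, 2/3)
3. Q lies on line NU with NQ:QU = 3:2 ⇒ Q = (0, 3/5)
4. W is where the line through Q parallel to ZV meets line VN ⇒ W = (1/10, 2/5)
W = V + t·(N−V) with t = 2/5, so VW:WN = t:(1−t) = 2/5:3/5

VW:WN = 2/3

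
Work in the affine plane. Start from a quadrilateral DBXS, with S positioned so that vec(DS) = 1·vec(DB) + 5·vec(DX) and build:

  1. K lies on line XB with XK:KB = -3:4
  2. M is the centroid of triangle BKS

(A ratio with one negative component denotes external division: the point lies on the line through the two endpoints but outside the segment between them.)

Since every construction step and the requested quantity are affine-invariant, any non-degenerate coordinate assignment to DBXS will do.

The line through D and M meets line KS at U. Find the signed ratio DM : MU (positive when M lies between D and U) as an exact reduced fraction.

Choose coordinates D = (0, 0), B = (1, 0), X = (0, 1), S = (1, 5).
1. K lies on line XB with XK:KB = -3:4 ⇒ K = (-3, 4)
2. M is the centroid of triangle BKS ⇒ M = (-1/3, 3)
line DM meets KS at U = (-19/37, 171/37)
M = D + t·(U−D) with t = 37/57, so DM:MU = 37/57:20/57

DM:MU = 37/20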